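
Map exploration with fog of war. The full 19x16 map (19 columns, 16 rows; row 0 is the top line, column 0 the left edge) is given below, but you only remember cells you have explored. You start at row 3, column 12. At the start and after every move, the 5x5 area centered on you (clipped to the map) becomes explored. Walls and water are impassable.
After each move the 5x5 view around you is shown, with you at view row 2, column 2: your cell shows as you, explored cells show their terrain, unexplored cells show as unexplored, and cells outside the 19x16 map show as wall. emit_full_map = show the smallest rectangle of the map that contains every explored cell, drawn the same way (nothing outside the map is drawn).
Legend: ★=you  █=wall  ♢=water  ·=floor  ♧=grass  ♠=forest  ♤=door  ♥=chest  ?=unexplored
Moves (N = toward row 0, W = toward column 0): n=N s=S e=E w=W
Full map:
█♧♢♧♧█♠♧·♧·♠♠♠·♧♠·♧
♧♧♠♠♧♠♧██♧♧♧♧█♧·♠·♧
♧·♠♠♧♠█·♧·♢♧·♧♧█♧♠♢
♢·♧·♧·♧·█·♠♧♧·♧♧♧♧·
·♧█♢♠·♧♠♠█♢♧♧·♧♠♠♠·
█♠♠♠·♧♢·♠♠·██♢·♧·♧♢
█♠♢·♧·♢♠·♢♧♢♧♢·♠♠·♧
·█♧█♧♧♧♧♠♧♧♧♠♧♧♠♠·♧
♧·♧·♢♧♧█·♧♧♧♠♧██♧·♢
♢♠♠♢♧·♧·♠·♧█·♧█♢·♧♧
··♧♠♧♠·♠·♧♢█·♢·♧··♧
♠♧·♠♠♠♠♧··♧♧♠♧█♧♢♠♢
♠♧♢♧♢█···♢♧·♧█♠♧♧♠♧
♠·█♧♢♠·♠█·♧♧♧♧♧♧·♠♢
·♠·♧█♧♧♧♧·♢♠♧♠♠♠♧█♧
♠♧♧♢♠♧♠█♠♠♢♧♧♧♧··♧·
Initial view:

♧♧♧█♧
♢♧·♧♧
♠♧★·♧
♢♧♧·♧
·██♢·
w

♧♧♧♧█
·♢♧·♧
·♠★♧·
█♢♧♧·
♠·██♢

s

·♢♧·♧
·♠♧♧·
█♢★♧·
♠·██♢
♢♧♢♧♢

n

♧♧♧♧█
·♢♧·♧
·♠★♧·
█♢♧♧·
♠·██♢

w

█♧♧♧♧
♧·♢♧·
█·★♧♧
♠█♢♧♧
♠♠·██

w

██♧♧♧
·♧·♢♧
·█★♠♧
♠♠█♢♧
·♠♠·█

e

█♧♧♧♧
♧·♢♧·
█·★♧♧
♠█♢♧♧
♠♠·██

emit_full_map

██♧♧♧♧█♧
·♧·♢♧·♧♧
·█·★♧♧·♧
♠♠█♢♧♧·♧
·♠♠·██♢·
??♢♧♢♧♢?

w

██♧♧♧
·♧·♢♧
·█★♠♧
♠♠█♢♧
·♠♠·█

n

♧·♧·♠
██♧♧♧
·♧★♢♧
·█·♠♧
♠♠█♢♧

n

█████
♧·♧·♠
██★♧♧
·♧·♢♧
·█·♠♧

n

█████
█████
♧·★·♠
██♧♧♧
·♧·♢♧

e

█████
█████
·♧★♠♠
█♧♧♧♧
♧·♢♧·

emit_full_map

♧·♧★♠♠??
██♧♧♧♧█♧
·♧·♢♧·♧♧
·█·♠♧♧·♧
♠♠█♢♧♧·♧
·♠♠·██♢·
??♢♧♢♧♢?

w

█████
█████
♧·★·♠
██♧♧♧
·♧·♢♧

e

█████
█████
·♧★♠♠
█♧♧♧♧
♧·♢♧·

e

█████
█████
♧·★♠♠
♧♧♧♧█
·♢♧·♧


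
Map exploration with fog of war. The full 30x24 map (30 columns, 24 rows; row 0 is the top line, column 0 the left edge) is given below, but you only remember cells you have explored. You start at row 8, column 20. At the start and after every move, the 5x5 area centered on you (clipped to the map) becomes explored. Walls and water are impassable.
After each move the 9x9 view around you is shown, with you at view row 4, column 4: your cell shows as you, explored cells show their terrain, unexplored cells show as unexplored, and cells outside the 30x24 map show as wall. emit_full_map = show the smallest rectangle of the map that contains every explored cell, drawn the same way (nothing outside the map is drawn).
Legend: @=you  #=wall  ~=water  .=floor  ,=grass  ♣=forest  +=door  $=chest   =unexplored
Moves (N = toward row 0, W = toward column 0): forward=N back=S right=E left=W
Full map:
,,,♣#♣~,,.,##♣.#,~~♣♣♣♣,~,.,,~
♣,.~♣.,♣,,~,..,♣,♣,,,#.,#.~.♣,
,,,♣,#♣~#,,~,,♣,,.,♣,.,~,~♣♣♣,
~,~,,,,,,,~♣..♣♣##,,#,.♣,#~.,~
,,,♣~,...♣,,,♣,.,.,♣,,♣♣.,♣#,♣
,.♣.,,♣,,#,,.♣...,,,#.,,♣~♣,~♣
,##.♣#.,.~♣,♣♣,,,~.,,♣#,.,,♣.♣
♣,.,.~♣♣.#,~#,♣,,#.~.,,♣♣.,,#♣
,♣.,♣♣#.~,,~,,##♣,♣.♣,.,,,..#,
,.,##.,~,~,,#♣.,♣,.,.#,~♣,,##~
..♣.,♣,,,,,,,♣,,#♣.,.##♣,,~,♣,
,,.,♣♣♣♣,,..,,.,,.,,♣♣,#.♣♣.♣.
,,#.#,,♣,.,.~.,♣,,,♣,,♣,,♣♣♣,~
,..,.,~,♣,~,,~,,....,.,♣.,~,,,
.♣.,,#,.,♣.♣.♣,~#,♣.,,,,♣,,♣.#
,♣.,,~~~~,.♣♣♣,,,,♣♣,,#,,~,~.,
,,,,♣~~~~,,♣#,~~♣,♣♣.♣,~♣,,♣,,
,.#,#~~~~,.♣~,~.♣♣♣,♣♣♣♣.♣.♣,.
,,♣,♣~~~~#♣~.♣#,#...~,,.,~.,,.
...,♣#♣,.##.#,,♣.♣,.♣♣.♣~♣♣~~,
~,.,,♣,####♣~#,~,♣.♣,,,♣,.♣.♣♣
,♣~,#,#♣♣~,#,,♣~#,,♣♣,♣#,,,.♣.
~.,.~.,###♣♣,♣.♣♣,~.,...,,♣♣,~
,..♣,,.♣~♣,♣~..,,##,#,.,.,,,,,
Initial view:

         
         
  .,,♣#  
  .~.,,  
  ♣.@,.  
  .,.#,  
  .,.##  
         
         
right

         
         
 .,,♣#,  
 .~.,,♣  
 ♣.♣@.,  
 .,.#,~  
 .,.##♣  
         
         

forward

         
         
  ,#.,,  
 .,,♣#,  
 .~.@,♣  
 ♣.♣,.,  
 .,.#,~  
 .,.##♣  
         

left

         
         
  ,,#.,, 
  .,,♣#, 
  .~@,,♣ 
  ♣.♣,., 
  .,.#,~ 
  .,.##♣ 
         

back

         
  ,,#.,, 
  .,,♣#, 
  .~.,,♣ 
  ♣.@,., 
  .,.#,~ 
  .,.##♣ 
         
         

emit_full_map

,,#.,,
.,,♣#,
.~.,,♣
♣.@,.,
.,.#,~
.,.##♣

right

         
 ,,#.,,  
 .,,♣#,  
 .~.,,♣  
 ♣.♣@.,  
 .,.#,~  
 .,.##♣  
         
         

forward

         
         
 ,,#.,,  
 .,,♣#,  
 .~.@,♣  
 ♣.♣,.,  
 .,.#,~  
 .,.##♣  
         

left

         
         
  ,,#.,, 
  .,,♣#, 
  .~@,,♣ 
  ♣.♣,., 
  .,.#,~ 
  .,.##♣ 
         

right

         
         
 ,,#.,,  
 .,,♣#,  
 .~.@,♣  
 ♣.♣,.,  
 .,.#,~  
 .,.##♣  
         


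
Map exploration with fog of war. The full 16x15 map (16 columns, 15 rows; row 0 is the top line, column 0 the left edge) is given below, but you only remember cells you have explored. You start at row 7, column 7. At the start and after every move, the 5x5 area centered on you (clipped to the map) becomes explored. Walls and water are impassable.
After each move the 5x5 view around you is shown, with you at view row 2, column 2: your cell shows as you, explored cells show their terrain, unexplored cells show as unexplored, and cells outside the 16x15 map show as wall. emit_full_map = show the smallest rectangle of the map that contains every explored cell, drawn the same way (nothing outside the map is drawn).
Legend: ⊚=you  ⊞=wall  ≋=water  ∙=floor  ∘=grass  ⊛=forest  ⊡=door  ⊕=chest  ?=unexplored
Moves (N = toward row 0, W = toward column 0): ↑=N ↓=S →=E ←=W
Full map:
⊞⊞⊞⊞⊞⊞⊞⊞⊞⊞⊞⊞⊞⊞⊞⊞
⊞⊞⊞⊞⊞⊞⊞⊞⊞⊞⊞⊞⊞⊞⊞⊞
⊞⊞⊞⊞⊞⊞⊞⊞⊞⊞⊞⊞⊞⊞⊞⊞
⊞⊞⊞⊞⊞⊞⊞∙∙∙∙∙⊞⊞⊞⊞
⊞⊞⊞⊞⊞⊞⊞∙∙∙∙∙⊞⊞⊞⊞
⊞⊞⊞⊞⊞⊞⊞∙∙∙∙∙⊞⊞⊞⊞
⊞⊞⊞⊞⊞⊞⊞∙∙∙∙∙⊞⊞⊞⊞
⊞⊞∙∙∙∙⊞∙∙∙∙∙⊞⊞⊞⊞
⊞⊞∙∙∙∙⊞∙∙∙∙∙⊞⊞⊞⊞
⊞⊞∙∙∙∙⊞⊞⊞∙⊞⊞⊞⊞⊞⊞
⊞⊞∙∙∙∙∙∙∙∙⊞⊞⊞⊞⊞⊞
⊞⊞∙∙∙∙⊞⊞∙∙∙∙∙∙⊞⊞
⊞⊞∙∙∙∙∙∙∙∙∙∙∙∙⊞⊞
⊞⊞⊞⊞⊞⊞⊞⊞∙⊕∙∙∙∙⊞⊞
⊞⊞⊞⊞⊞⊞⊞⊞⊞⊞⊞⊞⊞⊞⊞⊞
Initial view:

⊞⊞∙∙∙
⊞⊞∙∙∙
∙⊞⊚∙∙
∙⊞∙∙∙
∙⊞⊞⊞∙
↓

⊞⊞∙∙∙
∙⊞∙∙∙
∙⊞⊚∙∙
∙⊞⊞⊞∙
∙∙∙∙∙

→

⊞∙∙∙∙
⊞∙∙∙∙
⊞∙⊚∙∙
⊞⊞⊞∙⊞
∙∙∙∙⊞

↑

⊞∙∙∙∙
⊞∙∙∙∙
⊞∙⊚∙∙
⊞∙∙∙∙
⊞⊞⊞∙⊞

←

⊞⊞∙∙∙
⊞⊞∙∙∙
∙⊞⊚∙∙
∙⊞∙∙∙
∙⊞⊞⊞∙

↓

⊞⊞∙∙∙
∙⊞∙∙∙
∙⊞⊚∙∙
∙⊞⊞⊞∙
∙∙∙∙∙

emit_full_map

⊞⊞∙∙∙∙
⊞⊞∙∙∙∙
∙⊞∙∙∙∙
∙⊞⊚∙∙∙
∙⊞⊞⊞∙⊞
∙∙∙∙∙⊞

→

⊞∙∙∙∙
⊞∙∙∙∙
⊞∙⊚∙∙
⊞⊞⊞∙⊞
∙∙∙∙⊞

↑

⊞∙∙∙∙
⊞∙∙∙∙
⊞∙⊚∙∙
⊞∙∙∙∙
⊞⊞⊞∙⊞

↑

⊞∙∙∙∙
⊞∙∙∙∙
⊞∙⊚∙∙
⊞∙∙∙∙
⊞∙∙∙∙


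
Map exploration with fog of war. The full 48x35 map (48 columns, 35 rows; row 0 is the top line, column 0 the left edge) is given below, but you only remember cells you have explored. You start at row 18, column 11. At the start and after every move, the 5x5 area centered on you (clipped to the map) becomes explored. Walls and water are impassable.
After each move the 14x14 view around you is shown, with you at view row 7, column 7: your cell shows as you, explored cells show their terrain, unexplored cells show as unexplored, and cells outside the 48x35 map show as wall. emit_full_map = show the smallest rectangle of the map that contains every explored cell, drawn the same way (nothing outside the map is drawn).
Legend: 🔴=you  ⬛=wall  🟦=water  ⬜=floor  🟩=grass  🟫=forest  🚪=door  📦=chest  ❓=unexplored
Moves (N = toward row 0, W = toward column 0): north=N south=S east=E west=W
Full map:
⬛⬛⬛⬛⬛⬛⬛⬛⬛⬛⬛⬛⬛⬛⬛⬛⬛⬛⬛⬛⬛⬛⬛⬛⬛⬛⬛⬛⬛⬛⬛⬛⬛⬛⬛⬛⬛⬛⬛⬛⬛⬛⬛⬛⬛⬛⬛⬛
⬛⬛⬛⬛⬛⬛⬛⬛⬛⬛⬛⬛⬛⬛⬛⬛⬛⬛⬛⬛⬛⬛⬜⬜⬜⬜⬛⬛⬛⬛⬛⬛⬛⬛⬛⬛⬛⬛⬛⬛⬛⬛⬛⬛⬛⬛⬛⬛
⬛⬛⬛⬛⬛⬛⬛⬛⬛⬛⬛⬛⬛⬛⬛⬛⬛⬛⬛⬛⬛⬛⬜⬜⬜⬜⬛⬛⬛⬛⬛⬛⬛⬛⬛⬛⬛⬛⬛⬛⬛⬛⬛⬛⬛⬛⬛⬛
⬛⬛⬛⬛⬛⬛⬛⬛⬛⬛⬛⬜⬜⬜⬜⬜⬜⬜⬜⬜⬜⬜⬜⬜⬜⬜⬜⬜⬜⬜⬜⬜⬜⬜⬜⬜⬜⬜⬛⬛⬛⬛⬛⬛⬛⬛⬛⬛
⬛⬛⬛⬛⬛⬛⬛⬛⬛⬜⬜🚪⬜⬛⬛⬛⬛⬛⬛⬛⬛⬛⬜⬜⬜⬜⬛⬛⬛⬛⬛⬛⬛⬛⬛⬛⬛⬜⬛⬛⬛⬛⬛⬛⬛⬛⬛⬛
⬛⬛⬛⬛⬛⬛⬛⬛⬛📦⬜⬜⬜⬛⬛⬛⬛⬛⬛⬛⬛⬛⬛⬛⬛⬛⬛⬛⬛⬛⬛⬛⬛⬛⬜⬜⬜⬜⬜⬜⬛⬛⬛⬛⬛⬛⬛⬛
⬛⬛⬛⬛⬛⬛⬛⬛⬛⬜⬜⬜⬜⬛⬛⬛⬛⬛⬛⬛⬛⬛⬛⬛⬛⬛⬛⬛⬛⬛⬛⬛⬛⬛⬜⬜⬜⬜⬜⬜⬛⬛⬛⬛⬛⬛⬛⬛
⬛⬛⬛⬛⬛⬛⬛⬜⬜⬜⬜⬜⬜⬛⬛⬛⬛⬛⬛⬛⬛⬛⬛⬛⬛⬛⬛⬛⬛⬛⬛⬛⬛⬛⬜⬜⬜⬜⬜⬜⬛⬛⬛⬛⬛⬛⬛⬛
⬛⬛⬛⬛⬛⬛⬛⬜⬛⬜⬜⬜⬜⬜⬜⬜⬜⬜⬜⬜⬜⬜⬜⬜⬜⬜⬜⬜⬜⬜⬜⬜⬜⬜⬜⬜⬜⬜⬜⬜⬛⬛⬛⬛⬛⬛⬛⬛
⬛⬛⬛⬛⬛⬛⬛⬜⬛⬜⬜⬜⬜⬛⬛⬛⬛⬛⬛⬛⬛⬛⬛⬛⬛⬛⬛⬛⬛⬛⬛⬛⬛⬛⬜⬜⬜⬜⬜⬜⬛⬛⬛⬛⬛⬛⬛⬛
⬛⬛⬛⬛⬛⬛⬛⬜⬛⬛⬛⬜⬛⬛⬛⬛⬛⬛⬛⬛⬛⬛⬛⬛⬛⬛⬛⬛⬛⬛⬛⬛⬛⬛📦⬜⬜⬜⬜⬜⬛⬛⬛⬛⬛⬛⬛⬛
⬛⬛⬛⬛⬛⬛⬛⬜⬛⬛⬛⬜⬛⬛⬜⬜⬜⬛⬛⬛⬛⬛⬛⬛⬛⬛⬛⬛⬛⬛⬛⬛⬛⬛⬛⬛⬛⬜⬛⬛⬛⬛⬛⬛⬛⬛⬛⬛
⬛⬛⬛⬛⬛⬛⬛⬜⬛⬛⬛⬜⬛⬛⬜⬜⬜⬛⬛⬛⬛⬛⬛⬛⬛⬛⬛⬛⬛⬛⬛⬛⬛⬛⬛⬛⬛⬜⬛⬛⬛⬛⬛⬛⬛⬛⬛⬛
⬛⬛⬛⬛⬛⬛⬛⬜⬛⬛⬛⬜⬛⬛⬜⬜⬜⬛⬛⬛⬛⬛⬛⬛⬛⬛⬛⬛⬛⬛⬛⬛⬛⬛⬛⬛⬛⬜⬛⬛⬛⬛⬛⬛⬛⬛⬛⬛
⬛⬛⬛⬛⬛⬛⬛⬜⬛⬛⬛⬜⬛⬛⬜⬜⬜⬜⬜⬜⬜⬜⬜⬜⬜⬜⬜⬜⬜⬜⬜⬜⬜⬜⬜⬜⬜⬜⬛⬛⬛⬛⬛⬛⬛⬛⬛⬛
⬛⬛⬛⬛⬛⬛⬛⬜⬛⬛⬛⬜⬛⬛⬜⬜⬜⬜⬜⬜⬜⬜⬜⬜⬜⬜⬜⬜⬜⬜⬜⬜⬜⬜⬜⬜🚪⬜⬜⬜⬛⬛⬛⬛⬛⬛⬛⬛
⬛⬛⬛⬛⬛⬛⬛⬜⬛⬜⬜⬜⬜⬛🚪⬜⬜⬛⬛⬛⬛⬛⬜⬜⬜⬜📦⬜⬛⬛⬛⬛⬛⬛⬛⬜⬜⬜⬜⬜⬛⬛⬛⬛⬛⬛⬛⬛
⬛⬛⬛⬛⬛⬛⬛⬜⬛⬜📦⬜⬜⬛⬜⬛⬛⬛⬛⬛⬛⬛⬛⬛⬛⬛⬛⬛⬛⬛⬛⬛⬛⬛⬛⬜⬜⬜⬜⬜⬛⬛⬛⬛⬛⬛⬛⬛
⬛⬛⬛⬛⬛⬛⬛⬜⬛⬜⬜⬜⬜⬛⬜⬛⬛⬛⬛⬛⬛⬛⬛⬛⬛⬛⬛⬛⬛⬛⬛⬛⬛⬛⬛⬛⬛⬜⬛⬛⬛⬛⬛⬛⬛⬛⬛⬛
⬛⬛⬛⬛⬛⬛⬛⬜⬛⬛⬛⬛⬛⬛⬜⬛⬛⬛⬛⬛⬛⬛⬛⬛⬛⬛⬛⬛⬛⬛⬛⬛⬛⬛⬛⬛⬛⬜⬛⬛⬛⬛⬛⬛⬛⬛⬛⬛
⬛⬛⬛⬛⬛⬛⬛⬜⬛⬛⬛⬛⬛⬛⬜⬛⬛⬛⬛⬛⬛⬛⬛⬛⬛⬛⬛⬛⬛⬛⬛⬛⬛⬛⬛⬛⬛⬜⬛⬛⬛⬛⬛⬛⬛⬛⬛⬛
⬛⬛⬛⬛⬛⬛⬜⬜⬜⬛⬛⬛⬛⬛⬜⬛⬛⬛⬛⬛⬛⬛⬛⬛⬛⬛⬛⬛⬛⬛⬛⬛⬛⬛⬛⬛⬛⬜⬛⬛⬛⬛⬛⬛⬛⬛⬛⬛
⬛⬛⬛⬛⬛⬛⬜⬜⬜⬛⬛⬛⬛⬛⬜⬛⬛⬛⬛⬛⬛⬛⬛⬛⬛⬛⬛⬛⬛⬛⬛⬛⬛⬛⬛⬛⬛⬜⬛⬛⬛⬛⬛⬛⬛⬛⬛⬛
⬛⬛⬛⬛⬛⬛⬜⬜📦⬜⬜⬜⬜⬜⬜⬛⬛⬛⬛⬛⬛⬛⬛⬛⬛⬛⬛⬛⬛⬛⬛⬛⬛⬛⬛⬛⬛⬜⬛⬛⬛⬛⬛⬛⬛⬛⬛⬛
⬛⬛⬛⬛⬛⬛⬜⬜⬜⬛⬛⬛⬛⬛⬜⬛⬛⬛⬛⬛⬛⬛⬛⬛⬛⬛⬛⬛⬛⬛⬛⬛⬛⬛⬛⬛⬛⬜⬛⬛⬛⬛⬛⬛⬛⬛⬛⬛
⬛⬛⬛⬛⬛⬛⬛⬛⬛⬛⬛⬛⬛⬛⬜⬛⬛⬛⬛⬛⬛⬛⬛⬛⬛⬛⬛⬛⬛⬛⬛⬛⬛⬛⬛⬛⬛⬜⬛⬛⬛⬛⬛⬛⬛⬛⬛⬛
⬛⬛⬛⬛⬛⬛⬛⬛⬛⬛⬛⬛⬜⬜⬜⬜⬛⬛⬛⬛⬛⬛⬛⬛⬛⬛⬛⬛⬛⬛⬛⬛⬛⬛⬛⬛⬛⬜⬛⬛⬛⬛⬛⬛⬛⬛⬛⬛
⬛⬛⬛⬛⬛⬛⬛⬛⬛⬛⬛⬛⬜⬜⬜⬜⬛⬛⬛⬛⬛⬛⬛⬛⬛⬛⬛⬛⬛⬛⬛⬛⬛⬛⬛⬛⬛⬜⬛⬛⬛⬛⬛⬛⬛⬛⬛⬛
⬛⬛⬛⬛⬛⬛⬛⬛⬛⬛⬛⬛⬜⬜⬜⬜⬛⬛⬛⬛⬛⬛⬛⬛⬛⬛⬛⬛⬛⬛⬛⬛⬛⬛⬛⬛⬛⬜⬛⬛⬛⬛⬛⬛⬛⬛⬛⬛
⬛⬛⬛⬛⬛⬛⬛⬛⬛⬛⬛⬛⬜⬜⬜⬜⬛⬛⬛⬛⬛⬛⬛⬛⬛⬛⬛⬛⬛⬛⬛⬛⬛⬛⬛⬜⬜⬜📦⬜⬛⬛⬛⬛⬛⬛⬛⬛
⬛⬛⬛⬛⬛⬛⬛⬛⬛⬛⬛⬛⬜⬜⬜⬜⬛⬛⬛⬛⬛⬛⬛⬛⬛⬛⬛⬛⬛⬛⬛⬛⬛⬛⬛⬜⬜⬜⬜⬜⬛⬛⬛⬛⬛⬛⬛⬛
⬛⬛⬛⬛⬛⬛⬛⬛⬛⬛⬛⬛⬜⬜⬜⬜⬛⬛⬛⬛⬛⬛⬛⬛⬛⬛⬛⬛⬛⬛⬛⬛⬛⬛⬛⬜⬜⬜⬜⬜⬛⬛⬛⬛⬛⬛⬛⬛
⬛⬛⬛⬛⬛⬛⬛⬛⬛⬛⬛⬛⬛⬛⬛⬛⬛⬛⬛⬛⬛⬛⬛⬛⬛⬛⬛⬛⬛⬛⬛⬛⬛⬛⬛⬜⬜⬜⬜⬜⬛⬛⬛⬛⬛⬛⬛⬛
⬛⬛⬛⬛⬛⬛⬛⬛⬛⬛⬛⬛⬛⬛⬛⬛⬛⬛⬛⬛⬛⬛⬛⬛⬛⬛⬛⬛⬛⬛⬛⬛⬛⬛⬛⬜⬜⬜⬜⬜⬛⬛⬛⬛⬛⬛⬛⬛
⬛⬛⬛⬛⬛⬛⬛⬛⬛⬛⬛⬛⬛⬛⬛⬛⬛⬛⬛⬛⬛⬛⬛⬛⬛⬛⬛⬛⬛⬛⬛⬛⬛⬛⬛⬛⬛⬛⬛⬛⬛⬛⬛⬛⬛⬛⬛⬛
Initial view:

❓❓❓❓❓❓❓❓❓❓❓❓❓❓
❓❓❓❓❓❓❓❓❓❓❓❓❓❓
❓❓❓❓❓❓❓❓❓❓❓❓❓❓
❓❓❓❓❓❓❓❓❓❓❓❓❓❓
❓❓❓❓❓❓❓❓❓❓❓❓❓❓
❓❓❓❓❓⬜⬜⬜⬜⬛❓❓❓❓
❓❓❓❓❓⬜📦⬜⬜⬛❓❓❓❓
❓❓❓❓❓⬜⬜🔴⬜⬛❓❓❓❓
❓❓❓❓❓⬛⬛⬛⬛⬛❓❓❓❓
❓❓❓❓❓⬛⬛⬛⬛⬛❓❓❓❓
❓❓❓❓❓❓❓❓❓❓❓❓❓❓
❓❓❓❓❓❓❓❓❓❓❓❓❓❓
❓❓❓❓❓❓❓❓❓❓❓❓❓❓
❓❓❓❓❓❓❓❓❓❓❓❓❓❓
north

❓❓❓❓❓❓❓❓❓❓❓❓❓❓
❓❓❓❓❓❓❓❓❓❓❓❓❓❓
❓❓❓❓❓❓❓❓❓❓❓❓❓❓
❓❓❓❓❓❓❓❓❓❓❓❓❓❓
❓❓❓❓❓❓❓❓❓❓❓❓❓❓
❓❓❓❓❓⬛⬛⬜⬛⬛❓❓❓❓
❓❓❓❓❓⬜⬜⬜⬜⬛❓❓❓❓
❓❓❓❓❓⬜📦🔴⬜⬛❓❓❓❓
❓❓❓❓❓⬜⬜⬜⬜⬛❓❓❓❓
❓❓❓❓❓⬛⬛⬛⬛⬛❓❓❓❓
❓❓❓❓❓⬛⬛⬛⬛⬛❓❓❓❓
❓❓❓❓❓❓❓❓❓❓❓❓❓❓
❓❓❓❓❓❓❓❓❓❓❓❓❓❓
❓❓❓❓❓❓❓❓❓❓❓❓❓❓

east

❓❓❓❓❓❓❓❓❓❓❓❓❓❓
❓❓❓❓❓❓❓❓❓❓❓❓❓❓
❓❓❓❓❓❓❓❓❓❓❓❓❓❓
❓❓❓❓❓❓❓❓❓❓❓❓❓❓
❓❓❓❓❓❓❓❓❓❓❓❓❓❓
❓❓❓❓⬛⬛⬜⬛⬛⬜❓❓❓❓
❓❓❓❓⬜⬜⬜⬜⬛🚪❓❓❓❓
❓❓❓❓⬜📦⬜🔴⬛⬜❓❓❓❓
❓❓❓❓⬜⬜⬜⬜⬛⬜❓❓❓❓
❓❓❓❓⬛⬛⬛⬛⬛⬜❓❓❓❓
❓❓❓❓⬛⬛⬛⬛⬛❓❓❓❓❓
❓❓❓❓❓❓❓❓❓❓❓❓❓❓
❓❓❓❓❓❓❓❓❓❓❓❓❓❓
❓❓❓❓❓❓❓❓❓❓❓❓❓❓

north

❓❓❓❓❓❓❓❓❓❓❓❓❓❓
❓❓❓❓❓❓❓❓❓❓❓❓❓❓
❓❓❓❓❓❓❓❓❓❓❓❓❓❓
❓❓❓❓❓❓❓❓❓❓❓❓❓❓
❓❓❓❓❓❓❓❓❓❓❓❓❓❓
❓❓❓❓❓⬛⬜⬛⬛⬜❓❓❓❓
❓❓❓❓⬛⬛⬜⬛⬛⬜❓❓❓❓
❓❓❓❓⬜⬜⬜🔴⬛🚪❓❓❓❓
❓❓❓❓⬜📦⬜⬜⬛⬜❓❓❓❓
❓❓❓❓⬜⬜⬜⬜⬛⬜❓❓❓❓
❓❓❓❓⬛⬛⬛⬛⬛⬜❓❓❓❓
❓❓❓❓⬛⬛⬛⬛⬛❓❓❓❓❓
❓❓❓❓❓❓❓❓❓❓❓❓❓❓
❓❓❓❓❓❓❓❓❓❓❓❓❓❓

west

❓❓❓❓❓❓❓❓❓❓❓❓❓❓
❓❓❓❓❓❓❓❓❓❓❓❓❓❓
❓❓❓❓❓❓❓❓❓❓❓❓❓❓
❓❓❓❓❓❓❓❓❓❓❓❓❓❓
❓❓❓❓❓❓❓❓❓❓❓❓❓❓
❓❓❓❓❓⬛⬛⬜⬛⬛⬜❓❓❓
❓❓❓❓❓⬛⬛⬜⬛⬛⬜❓❓❓
❓❓❓❓❓⬜⬜🔴⬜⬛🚪❓❓❓
❓❓❓❓❓⬜📦⬜⬜⬛⬜❓❓❓
❓❓❓❓❓⬜⬜⬜⬜⬛⬜❓❓❓
❓❓❓❓❓⬛⬛⬛⬛⬛⬜❓❓❓
❓❓❓❓❓⬛⬛⬛⬛⬛❓❓❓❓
❓❓❓❓❓❓❓❓❓❓❓❓❓❓
❓❓❓❓❓❓❓❓❓❓❓❓❓❓

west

❓❓❓❓❓❓❓❓❓❓❓❓❓❓
❓❓❓❓❓❓❓❓❓❓❓❓❓❓
❓❓❓❓❓❓❓❓❓❓❓❓❓❓
❓❓❓❓❓❓❓❓❓❓❓❓❓❓
❓❓❓❓❓❓❓❓❓❓❓❓❓❓
❓❓❓❓❓⬛⬛⬛⬜⬛⬛⬜❓❓
❓❓❓❓❓⬛⬛⬛⬜⬛⬛⬜❓❓
❓❓❓❓❓⬛⬜🔴⬜⬜⬛🚪❓❓
❓❓❓❓❓⬛⬜📦⬜⬜⬛⬜❓❓
❓❓❓❓❓⬛⬜⬜⬜⬜⬛⬜❓❓
❓❓❓❓❓❓⬛⬛⬛⬛⬛⬜❓❓
❓❓❓❓❓❓⬛⬛⬛⬛⬛❓❓❓
❓❓❓❓❓❓❓❓❓❓❓❓❓❓
❓❓❓❓❓❓❓❓❓❓❓❓❓❓

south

❓❓❓❓❓❓❓❓❓❓❓❓❓❓
❓❓❓❓❓❓❓❓❓❓❓❓❓❓
❓❓❓❓❓❓❓❓❓❓❓❓❓❓
❓❓❓❓❓❓❓❓❓❓❓❓❓❓
❓❓❓❓❓⬛⬛⬛⬜⬛⬛⬜❓❓
❓❓❓❓❓⬛⬛⬛⬜⬛⬛⬜❓❓
❓❓❓❓❓⬛⬜⬜⬜⬜⬛🚪❓❓
❓❓❓❓❓⬛⬜🔴⬜⬜⬛⬜❓❓
❓❓❓❓❓⬛⬜⬜⬜⬜⬛⬜❓❓
❓❓❓❓❓⬛⬛⬛⬛⬛⬛⬜❓❓
❓❓❓❓❓❓⬛⬛⬛⬛⬛❓❓❓
❓❓❓❓❓❓❓❓❓❓❓❓❓❓
❓❓❓❓❓❓❓❓❓❓❓❓❓❓
❓❓❓❓❓❓❓❓❓❓❓❓❓❓

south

❓❓❓❓❓❓❓❓❓❓❓❓❓❓
❓❓❓❓❓❓❓❓❓❓❓❓❓❓
❓❓❓❓❓❓❓❓❓❓❓❓❓❓
❓❓❓❓❓⬛⬛⬛⬜⬛⬛⬜❓❓
❓❓❓❓❓⬛⬛⬛⬜⬛⬛⬜❓❓
❓❓❓❓❓⬛⬜⬜⬜⬜⬛🚪❓❓
❓❓❓❓❓⬛⬜📦⬜⬜⬛⬜❓❓
❓❓❓❓❓⬛⬜🔴⬜⬜⬛⬜❓❓
❓❓❓❓❓⬛⬛⬛⬛⬛⬛⬜❓❓
❓❓❓❓❓⬛⬛⬛⬛⬛⬛❓❓❓
❓❓❓❓❓❓❓❓❓❓❓❓❓❓
❓❓❓❓❓❓❓❓❓❓❓❓❓❓
❓❓❓❓❓❓❓❓❓❓❓❓❓❓
❓❓❓❓❓❓❓❓❓❓❓❓❓❓

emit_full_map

⬛⬛⬛⬜⬛⬛⬜
⬛⬛⬛⬜⬛⬛⬜
⬛⬜⬜⬜⬜⬛🚪
⬛⬜📦⬜⬜⬛⬜
⬛⬜🔴⬜⬜⬛⬜
⬛⬛⬛⬛⬛⬛⬜
⬛⬛⬛⬛⬛⬛❓

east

❓❓❓❓❓❓❓❓❓❓❓❓❓❓
❓❓❓❓❓❓❓❓❓❓❓❓❓❓
❓❓❓❓❓❓❓❓❓❓❓❓❓❓
❓❓❓❓⬛⬛⬛⬜⬛⬛⬜❓❓❓
❓❓❓❓⬛⬛⬛⬜⬛⬛⬜❓❓❓
❓❓❓❓⬛⬜⬜⬜⬜⬛🚪❓❓❓
❓❓❓❓⬛⬜📦⬜⬜⬛⬜❓❓❓
❓❓❓❓⬛⬜⬜🔴⬜⬛⬜❓❓❓
❓❓❓❓⬛⬛⬛⬛⬛⬛⬜❓❓❓
❓❓❓❓⬛⬛⬛⬛⬛⬛❓❓❓❓
❓❓❓❓❓❓❓❓❓❓❓❓❓❓
❓❓❓❓❓❓❓❓❓❓❓❓❓❓
❓❓❓❓❓❓❓❓❓❓❓❓❓❓
❓❓❓❓❓❓❓❓❓❓❓❓❓❓

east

❓❓❓❓❓❓❓❓❓❓❓❓❓❓
❓❓❓❓❓❓❓❓❓❓❓❓❓❓
❓❓❓❓❓❓❓❓❓❓❓❓❓❓
❓❓❓⬛⬛⬛⬜⬛⬛⬜❓❓❓❓
❓❓❓⬛⬛⬛⬜⬛⬛⬜❓❓❓❓
❓❓❓⬛⬜⬜⬜⬜⬛🚪❓❓❓❓
❓❓❓⬛⬜📦⬜⬜⬛⬜❓❓❓❓
❓❓❓⬛⬜⬜⬜🔴⬛⬜❓❓❓❓
❓❓❓⬛⬛⬛⬛⬛⬛⬜❓❓❓❓
❓❓❓⬛⬛⬛⬛⬛⬛⬜❓❓❓❓
❓❓❓❓❓❓❓❓❓❓❓❓❓❓
❓❓❓❓❓❓❓❓❓❓❓❓❓❓
❓❓❓❓❓❓❓❓❓❓❓❓❓❓
❓❓❓❓❓❓❓❓❓❓❓❓❓❓

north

❓❓❓❓❓❓❓❓❓❓❓❓❓❓
❓❓❓❓❓❓❓❓❓❓❓❓❓❓
❓❓❓❓❓❓❓❓❓❓❓❓❓❓
❓❓❓❓❓❓❓❓❓❓❓❓❓❓
❓❓❓⬛⬛⬛⬜⬛⬛⬜❓❓❓❓
❓❓❓⬛⬛⬛⬜⬛⬛⬜❓❓❓❓
❓❓❓⬛⬜⬜⬜⬜⬛🚪❓❓❓❓
❓❓❓⬛⬜📦⬜🔴⬛⬜❓❓❓❓
❓❓❓⬛⬜⬜⬜⬜⬛⬜❓❓❓❓
❓❓❓⬛⬛⬛⬛⬛⬛⬜❓❓❓❓
❓❓❓⬛⬛⬛⬛⬛⬛⬜❓❓❓❓
❓❓❓❓❓❓❓❓❓❓❓❓❓❓
❓❓❓❓❓❓❓❓❓❓❓❓❓❓
❓❓❓❓❓❓❓❓❓❓❓❓❓❓

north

❓❓❓❓❓❓❓❓❓❓❓❓❓❓
❓❓❓❓❓❓❓❓❓❓❓❓❓❓
❓❓❓❓❓❓❓❓❓❓❓❓❓❓
❓❓❓❓❓❓❓❓❓❓❓❓❓❓
❓❓❓❓❓❓❓❓❓❓❓❓❓❓
❓❓❓⬛⬛⬛⬜⬛⬛⬜❓❓❓❓
❓❓❓⬛⬛⬛⬜⬛⬛⬜❓❓❓❓
❓❓❓⬛⬜⬜⬜🔴⬛🚪❓❓❓❓
❓❓❓⬛⬜📦⬜⬜⬛⬜❓❓❓❓
❓❓❓⬛⬜⬜⬜⬜⬛⬜❓❓❓❓
❓❓❓⬛⬛⬛⬛⬛⬛⬜❓❓❓❓
❓❓❓⬛⬛⬛⬛⬛⬛⬜❓❓❓❓
❓❓❓❓❓❓❓❓❓❓❓❓❓❓
❓❓❓❓❓❓❓❓❓❓❓❓❓❓

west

❓❓❓❓❓❓❓❓❓❓❓❓❓❓
❓❓❓❓❓❓❓❓❓❓❓❓❓❓
❓❓❓❓❓❓❓❓❓❓❓❓❓❓
❓❓❓❓❓❓❓❓❓❓❓❓❓❓
❓❓❓❓❓❓❓❓❓❓❓❓❓❓
❓❓❓❓⬛⬛⬛⬜⬛⬛⬜❓❓❓
❓❓❓❓⬛⬛⬛⬜⬛⬛⬜❓❓❓
❓❓❓❓⬛⬜⬜🔴⬜⬛🚪❓❓❓
❓❓❓❓⬛⬜📦⬜⬜⬛⬜❓❓❓
❓❓❓❓⬛⬜⬜⬜⬜⬛⬜❓❓❓
❓❓❓❓⬛⬛⬛⬛⬛⬛⬜❓❓❓
❓❓❓❓⬛⬛⬛⬛⬛⬛⬜❓❓❓
❓❓❓❓❓❓❓❓❓❓❓❓❓❓
❓❓❓❓❓❓❓❓❓❓❓❓❓❓

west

❓❓❓❓❓❓❓❓❓❓❓❓❓❓
❓❓❓❓❓❓❓❓❓❓❓❓❓❓
❓❓❓❓❓❓❓❓❓❓❓❓❓❓
❓❓❓❓❓❓❓❓❓❓❓❓❓❓
❓❓❓❓❓❓❓❓❓❓❓❓❓❓
❓❓❓❓❓⬛⬛⬛⬜⬛⬛⬜❓❓
❓❓❓❓❓⬛⬛⬛⬜⬛⬛⬜❓❓
❓❓❓❓❓⬛⬜🔴⬜⬜⬛🚪❓❓
❓❓❓❓❓⬛⬜📦⬜⬜⬛⬜❓❓
❓❓❓❓❓⬛⬜⬜⬜⬜⬛⬜❓❓
❓❓❓❓❓⬛⬛⬛⬛⬛⬛⬜❓❓
❓❓❓❓❓⬛⬛⬛⬛⬛⬛⬜❓❓
❓❓❓❓❓❓❓❓❓❓❓❓❓❓
❓❓❓❓❓❓❓❓❓❓❓❓❓❓

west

❓❓❓❓❓❓❓❓❓❓❓❓❓❓
❓❓❓❓❓❓❓❓❓❓❓❓❓❓
❓❓❓❓❓❓❓❓❓❓❓❓❓❓
❓❓❓❓❓❓❓❓❓❓❓❓❓❓
❓❓❓❓❓❓❓❓❓❓❓❓❓❓
❓❓❓❓❓⬜⬛⬛⬛⬜⬛⬛⬜❓
❓❓❓❓❓⬜⬛⬛⬛⬜⬛⬛⬜❓
❓❓❓❓❓⬜⬛🔴⬜⬜⬜⬛🚪❓
❓❓❓❓❓⬜⬛⬜📦⬜⬜⬛⬜❓
❓❓❓❓❓⬜⬛⬜⬜⬜⬜⬛⬜❓
❓❓❓❓❓❓⬛⬛⬛⬛⬛⬛⬜❓
❓❓❓❓❓❓⬛⬛⬛⬛⬛⬛⬜❓
❓❓❓❓❓❓❓❓❓❓❓❓❓❓
❓❓❓❓❓❓❓❓❓❓❓❓❓❓

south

❓❓❓❓❓❓❓❓❓❓❓❓❓❓
❓❓❓❓❓❓❓❓❓❓❓❓❓❓
❓❓❓❓❓❓❓❓❓❓❓❓❓❓
❓❓❓❓❓❓❓❓❓❓❓❓❓❓
❓❓❓❓❓⬜⬛⬛⬛⬜⬛⬛⬜❓
❓❓❓❓❓⬜⬛⬛⬛⬜⬛⬛⬜❓
❓❓❓❓❓⬜⬛⬜⬜⬜⬜⬛🚪❓
❓❓❓❓❓⬜⬛🔴📦⬜⬜⬛⬜❓
❓❓❓❓❓⬜⬛⬜⬜⬜⬜⬛⬜❓
❓❓❓❓❓⬜⬛⬛⬛⬛⬛⬛⬜❓
❓❓❓❓❓❓⬛⬛⬛⬛⬛⬛⬜❓
❓❓❓❓❓❓❓❓❓❓❓❓❓❓
❓❓❓❓❓❓❓❓❓❓❓❓❓❓
❓❓❓❓❓❓❓❓❓❓❓❓❓❓

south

❓❓❓❓❓❓❓❓❓❓❓❓❓❓
❓❓❓❓❓❓❓❓❓❓❓❓❓❓
❓❓❓❓❓❓❓❓❓❓❓❓❓❓
❓❓❓❓❓⬜⬛⬛⬛⬜⬛⬛⬜❓
❓❓❓❓❓⬜⬛⬛⬛⬜⬛⬛⬜❓
❓❓❓❓❓⬜⬛⬜⬜⬜⬜⬛🚪❓
❓❓❓❓❓⬜⬛⬜📦⬜⬜⬛⬜❓
❓❓❓❓❓⬜⬛🔴⬜⬜⬜⬛⬜❓
❓❓❓❓❓⬜⬛⬛⬛⬛⬛⬛⬜❓
❓❓❓❓❓⬜⬛⬛⬛⬛⬛⬛⬜❓
❓❓❓❓❓❓❓❓❓❓❓❓❓❓
❓❓❓❓❓❓❓❓❓❓❓❓❓❓
❓❓❓❓❓❓❓❓❓❓❓❓❓❓
❓❓❓❓❓❓❓❓❓❓❓❓❓❓

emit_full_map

⬜⬛⬛⬛⬜⬛⬛⬜
⬜⬛⬛⬛⬜⬛⬛⬜
⬜⬛⬜⬜⬜⬜⬛🚪
⬜⬛⬜📦⬜⬜⬛⬜
⬜⬛🔴⬜⬜⬜⬛⬜
⬜⬛⬛⬛⬛⬛⬛⬜
⬜⬛⬛⬛⬛⬛⬛⬜


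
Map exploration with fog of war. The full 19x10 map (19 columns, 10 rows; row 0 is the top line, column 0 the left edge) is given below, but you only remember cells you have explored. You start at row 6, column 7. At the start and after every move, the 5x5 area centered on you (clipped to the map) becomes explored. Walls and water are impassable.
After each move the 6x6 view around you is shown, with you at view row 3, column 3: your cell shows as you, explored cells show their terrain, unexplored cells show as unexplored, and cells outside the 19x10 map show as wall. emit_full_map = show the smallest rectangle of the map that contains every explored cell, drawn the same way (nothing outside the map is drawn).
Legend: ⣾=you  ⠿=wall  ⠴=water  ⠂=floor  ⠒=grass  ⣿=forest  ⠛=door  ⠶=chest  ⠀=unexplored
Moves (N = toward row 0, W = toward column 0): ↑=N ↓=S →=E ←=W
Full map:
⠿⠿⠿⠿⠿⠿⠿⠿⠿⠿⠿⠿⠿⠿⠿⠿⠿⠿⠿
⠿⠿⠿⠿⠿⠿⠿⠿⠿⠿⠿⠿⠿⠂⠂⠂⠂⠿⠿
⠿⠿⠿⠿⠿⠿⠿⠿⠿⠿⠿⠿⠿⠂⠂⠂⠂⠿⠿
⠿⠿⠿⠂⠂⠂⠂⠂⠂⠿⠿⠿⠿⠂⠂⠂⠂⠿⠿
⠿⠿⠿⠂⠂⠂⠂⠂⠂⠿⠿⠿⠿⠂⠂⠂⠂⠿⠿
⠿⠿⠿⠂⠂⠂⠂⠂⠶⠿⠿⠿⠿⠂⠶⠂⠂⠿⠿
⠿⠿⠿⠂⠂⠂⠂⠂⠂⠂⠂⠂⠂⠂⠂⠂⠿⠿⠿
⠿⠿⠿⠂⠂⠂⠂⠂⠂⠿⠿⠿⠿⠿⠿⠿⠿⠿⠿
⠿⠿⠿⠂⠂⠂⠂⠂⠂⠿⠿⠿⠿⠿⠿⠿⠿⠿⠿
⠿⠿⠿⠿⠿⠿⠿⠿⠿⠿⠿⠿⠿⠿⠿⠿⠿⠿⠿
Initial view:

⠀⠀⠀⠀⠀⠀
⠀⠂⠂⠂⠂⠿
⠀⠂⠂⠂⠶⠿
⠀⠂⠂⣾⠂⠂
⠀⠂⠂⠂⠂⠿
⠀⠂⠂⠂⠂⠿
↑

⠀⠀⠀⠀⠀⠀
⠀⠂⠂⠂⠂⠿
⠀⠂⠂⠂⠂⠿
⠀⠂⠂⣾⠶⠿
⠀⠂⠂⠂⠂⠂
⠀⠂⠂⠂⠂⠿

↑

⠀⠀⠀⠀⠀⠀
⠀⠿⠿⠿⠿⠿
⠀⠂⠂⠂⠂⠿
⠀⠂⠂⣾⠂⠿
⠀⠂⠂⠂⠶⠿
⠀⠂⠂⠂⠂⠂

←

⠀⠀⠀⠀⠀⠀
⠀⠿⠿⠿⠿⠿
⠀⠂⠂⠂⠂⠂
⠀⠂⠂⣾⠂⠂
⠀⠂⠂⠂⠂⠶
⠀⠂⠂⠂⠂⠂

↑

⠀⠀⠀⠀⠀⠀
⠀⠿⠿⠿⠿⠿
⠀⠿⠿⠿⠿⠿
⠀⠂⠂⣾⠂⠂
⠀⠂⠂⠂⠂⠂
⠀⠂⠂⠂⠂⠶

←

⠀⠀⠀⠀⠀⠀
⠀⠿⠿⠿⠿⠿
⠀⠿⠿⠿⠿⠿
⠀⠂⠂⣾⠂⠂
⠀⠂⠂⠂⠂⠂
⠀⠂⠂⠂⠂⠂

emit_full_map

⠿⠿⠿⠿⠿⠿⠀
⠿⠿⠿⠿⠿⠿⠿
⠂⠂⣾⠂⠂⠂⠿
⠂⠂⠂⠂⠂⠂⠿
⠂⠂⠂⠂⠂⠶⠿
⠀⠂⠂⠂⠂⠂⠂
⠀⠀⠂⠂⠂⠂⠿
⠀⠀⠂⠂⠂⠂⠿

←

⠀⠀⠀⠀⠀⠀
⠀⠿⠿⠿⠿⠿
⠀⠿⠿⠿⠿⠿
⠀⠿⠂⣾⠂⠂
⠀⠿⠂⠂⠂⠂
⠀⠿⠂⠂⠂⠂

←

⠀⠀⠀⠀⠀⠀
⠀⠿⠿⠿⠿⠿
⠀⠿⠿⠿⠿⠿
⠀⠿⠿⣾⠂⠂
⠀⠿⠿⠂⠂⠂
⠀⠿⠿⠂⠂⠂

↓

⠀⠿⠿⠿⠿⠿
⠀⠿⠿⠿⠿⠿
⠀⠿⠿⠂⠂⠂
⠀⠿⠿⣾⠂⠂
⠀⠿⠿⠂⠂⠂
⠀⠿⠿⠂⠂⠂

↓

⠀⠿⠿⠿⠿⠿
⠀⠿⠿⠂⠂⠂
⠀⠿⠿⠂⠂⠂
⠀⠿⠿⣾⠂⠂
⠀⠿⠿⠂⠂⠂
⠀⠿⠿⠂⠂⠂

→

⠿⠿⠿⠿⠿⠿
⠿⠿⠂⠂⠂⠂
⠿⠿⠂⠂⠂⠂
⠿⠿⠂⣾⠂⠂
⠿⠿⠂⠂⠂⠂
⠿⠿⠂⠂⠂⠂

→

⠿⠿⠿⠿⠿⠿
⠿⠂⠂⠂⠂⠂
⠿⠂⠂⠂⠂⠂
⠿⠂⠂⣾⠂⠂
⠿⠂⠂⠂⠂⠂
⠿⠂⠂⠂⠂⠂

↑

⠿⠿⠿⠿⠿⠿
⠿⠿⠿⠿⠿⠿
⠿⠂⠂⠂⠂⠂
⠿⠂⠂⣾⠂⠂
⠿⠂⠂⠂⠂⠂
⠿⠂⠂⠂⠂⠂

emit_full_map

⠿⠿⠿⠿⠿⠿⠿⠿⠀
⠿⠿⠿⠿⠿⠿⠿⠿⠿
⠿⠿⠂⠂⠂⠂⠂⠂⠿
⠿⠿⠂⠂⣾⠂⠂⠂⠿
⠿⠿⠂⠂⠂⠂⠂⠶⠿
⠿⠿⠂⠂⠂⠂⠂⠂⠂
⠿⠿⠂⠂⠂⠂⠂⠂⠿
⠀⠀⠀⠀⠂⠂⠂⠂⠿


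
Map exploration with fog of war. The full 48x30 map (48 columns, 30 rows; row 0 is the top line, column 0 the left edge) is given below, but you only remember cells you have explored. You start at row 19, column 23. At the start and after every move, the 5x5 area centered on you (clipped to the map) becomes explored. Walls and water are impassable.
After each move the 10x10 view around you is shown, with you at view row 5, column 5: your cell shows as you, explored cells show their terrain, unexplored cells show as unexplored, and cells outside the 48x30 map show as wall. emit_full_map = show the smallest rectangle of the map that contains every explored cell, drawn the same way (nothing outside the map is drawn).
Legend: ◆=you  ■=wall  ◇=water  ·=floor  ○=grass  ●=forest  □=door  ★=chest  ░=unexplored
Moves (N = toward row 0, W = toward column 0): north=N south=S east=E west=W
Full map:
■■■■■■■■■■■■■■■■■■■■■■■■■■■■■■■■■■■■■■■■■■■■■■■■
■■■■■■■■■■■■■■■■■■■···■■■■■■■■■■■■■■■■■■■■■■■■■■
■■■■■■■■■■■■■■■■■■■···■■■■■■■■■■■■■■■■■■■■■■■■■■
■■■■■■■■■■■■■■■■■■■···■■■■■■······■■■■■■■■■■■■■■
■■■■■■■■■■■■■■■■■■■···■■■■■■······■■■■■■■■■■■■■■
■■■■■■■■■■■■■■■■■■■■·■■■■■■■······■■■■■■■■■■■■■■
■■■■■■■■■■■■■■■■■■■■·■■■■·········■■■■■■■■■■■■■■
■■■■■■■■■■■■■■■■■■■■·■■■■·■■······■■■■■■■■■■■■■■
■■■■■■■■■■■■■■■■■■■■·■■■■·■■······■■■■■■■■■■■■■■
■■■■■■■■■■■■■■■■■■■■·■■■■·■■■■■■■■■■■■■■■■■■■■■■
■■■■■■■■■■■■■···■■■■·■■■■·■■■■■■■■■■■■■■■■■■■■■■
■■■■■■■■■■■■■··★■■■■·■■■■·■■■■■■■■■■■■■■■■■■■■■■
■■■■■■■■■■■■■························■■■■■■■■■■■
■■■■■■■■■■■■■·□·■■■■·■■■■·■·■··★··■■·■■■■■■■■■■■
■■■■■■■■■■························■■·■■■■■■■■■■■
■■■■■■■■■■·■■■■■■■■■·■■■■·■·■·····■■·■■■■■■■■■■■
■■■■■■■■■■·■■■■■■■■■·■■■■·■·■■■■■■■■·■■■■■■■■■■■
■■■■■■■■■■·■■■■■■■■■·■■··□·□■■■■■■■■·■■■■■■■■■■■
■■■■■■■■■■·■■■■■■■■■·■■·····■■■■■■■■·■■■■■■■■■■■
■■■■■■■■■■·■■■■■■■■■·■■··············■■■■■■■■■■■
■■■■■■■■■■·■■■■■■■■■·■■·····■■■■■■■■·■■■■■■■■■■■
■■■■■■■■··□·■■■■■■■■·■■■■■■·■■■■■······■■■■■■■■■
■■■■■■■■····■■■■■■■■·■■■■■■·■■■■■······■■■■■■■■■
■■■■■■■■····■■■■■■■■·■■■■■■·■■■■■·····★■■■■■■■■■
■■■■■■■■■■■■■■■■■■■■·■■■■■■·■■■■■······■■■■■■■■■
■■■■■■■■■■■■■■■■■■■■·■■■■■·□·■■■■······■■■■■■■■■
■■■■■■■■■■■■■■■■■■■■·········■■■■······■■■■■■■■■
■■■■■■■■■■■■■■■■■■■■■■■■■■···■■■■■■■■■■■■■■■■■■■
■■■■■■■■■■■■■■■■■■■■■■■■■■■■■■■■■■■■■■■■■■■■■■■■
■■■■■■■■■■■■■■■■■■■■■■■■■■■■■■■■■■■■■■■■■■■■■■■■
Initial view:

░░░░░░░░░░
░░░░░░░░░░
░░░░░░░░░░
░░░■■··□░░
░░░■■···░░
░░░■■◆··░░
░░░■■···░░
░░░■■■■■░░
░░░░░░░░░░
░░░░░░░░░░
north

░░░░░░░░░░
░░░░░░░░░░
░░░░░░░░░░
░░░■■■■·░░
░░░■■··□░░
░░░■■◆··░░
░░░■■···░░
░░░■■···░░
░░░■■■■■░░
░░░░░░░░░░

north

░░░░░░░░░░
░░░░░░░░░░
░░░░░░░░░░
░░░■■■■·░░
░░░■■■■·░░
░░░■■◆·□░░
░░░■■···░░
░░░■■···░░
░░░■■···░░
░░░■■■■■░░

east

░░░░░░░░░░
░░░░░░░░░░
░░░░░░░░░░
░░■■■■·■░░
░░■■■■·■░░
░░■■·◆□·░░
░░■■····░░
░░■■····░░
░░■■···░░░
░░■■■■■░░░

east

░░░░░░░░░░
░░░░░░░░░░
░░░░░░░░░░
░■■■■·■·░░
░■■■■·■·░░
░■■··◆·□░░
░■■·····░░
░■■·····░░
░■■···░░░░
░■■■■■░░░░

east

░░░░░░░░░░
░░░░░░░░░░
░░░░░░░░░░
■■■■·■·■░░
■■■■·■·■░░
■■··□◆□■░░
■■·····■░░
■■······░░
■■···░░░░░
■■■■■░░░░░

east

░░░░░░░░░░
░░░░░░░░░░
░░░░░░░░░░
■■■·■·■·░░
■■■·■·■■░░
■··□·◆■■░░
■·····■■░░
■·······░░
■···░░░░░░
■■■■░░░░░░

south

░░░░░░░░░░
░░░░░░░░░░
■■■·■·■·░░
■■■·■·■■░░
■··□·□■■░░
■····◆■■░░
■·······░░
■·····■■░░
■■■■░░░░░░
░░░░░░░░░░

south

░░░░░░░░░░
■■■·■·■·░░
■■■·■·■■░░
■··□·□■■░░
■·····■■░░
■····◆··░░
■·····■■░░
■■■■■·■■░░
░░░░░░░░░░
░░░░░░░░░░

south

■■■·■·■·░░
■■■·■·■■░░
■··□·□■■░░
■·····■■░░
■·······░░
■····◆■■░░
■■■■■·■■░░
░░░■■·■■░░
░░░░░░░░░░
░░░░░░░░░░

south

■■■·■·■■░░
■··□·□■■░░
■·····■■░░
■·······░░
■·····■■░░
■■■■■◆■■░░
░░░■■·■■░░
░░░■■·■■░░
░░░░░░░░░░
░░░░░░░░░░

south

■··□·□■■░░
■·····■■░░
■·······░░
■·····■■░░
■■■■■·■■░░
░░░■■◆■■░░
░░░■■·■■░░
░░░■■·■■░░
░░░░░░░░░░
░░░░░░░░░░

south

■·····■■░░
■·······░░
■·····■■░░
■■■■■·■■░░
░░░■■·■■░░
░░░■■◆■■░░
░░░■■·■■░░
░░░■·□·■░░
░░░░░░░░░░
░░░░░░░░░░

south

■·······░░
■·····■■░░
■■■■■·■■░░
░░░■■·■■░░
░░░■■·■■░░
░░░■■◆■■░░
░░░■·□·■░░
░░░····■░░
░░░░░░░░░░
░░░░░░░░░░

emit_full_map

■■■■·■·■·
■■■■·■·■■
■■··□·□■■
■■·····■■
■■·······
■■·····■■
■■■■■■·■■
░░░░■■·■■
░░░░■■·■■
░░░░■■◆■■
░░░░■·□·■
░░░░····■

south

■·····■■░░
■■■■■·■■░░
░░░■■·■■░░
░░░■■·■■░░
░░░■■·■■░░
░░░■·◆·■░░
░░░····■░░
░░░■···■░░
░░░░░░░░░░
░░░░░░░░░░

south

■■■■■·■■░░
░░░■■·■■░░
░░░■■·■■░░
░░░■■·■■░░
░░░■·□·■░░
░░░··◆·■░░
░░░■···■░░
░░░■■■■■░░
░░░░░░░░░░
■■■■■■■■■■

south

░░░■■·■■░░
░░░■■·■■░░
░░░■■·■■░░
░░░■·□·■░░
░░░····■░░
░░░■·◆·■░░
░░░■■■■■░░
░░░■■■■■░░
■■■■■■■■■■
■■■■■■■■■■

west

░░░░■■·■■░
░░░░■■·■■░
░░░░■■·■■░
░░░■■·□·■░
░░░·····■░
░░░■■◆··■░
░░░■■■■■■░
░░░■■■■■■░
■■■■■■■■■■
■■■■■■■■■■

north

■■■■■■·■■░
░░░░■■·■■░
░░░░■■·■■░
░░░■■■·■■░
░░░■■·□·■░
░░░··◆··■░
░░░■■···■░
░░░■■■■■■░
░░░■■■■■■░
■■■■■■■■■■

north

■■·····■■░
■■■■■■·■■░
░░░░■■·■■░
░░░■■■·■■░
░░░■■■·■■░
░░░■■◆□·■░
░░░·····■░
░░░■■···■░
░░░■■■■■■░
░░░■■■■■■░

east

■·····■■░░
■■■■■·■■░░
░░░■■·■■░░
░░■■■·■■░░
░░■■■·■■░░
░░■■·◆·■░░
░░·····■░░
░░■■···■░░
░░■■■■■■░░
░░■■■■■■░░

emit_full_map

■■■■·■·■·
■■■■·■·■■
■■··□·□■■
■■·····■■
■■·······
■■·····■■
■■■■■■·■■
░░░░■■·■■
░░░■■■·■■
░░░■■■·■■
░░░■■·◆·■
░░░·····■
░░░■■···■
░░░■■■■■■
░░░■■■■■■

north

■·······░░
■·····■■░░
■■■■■·■■░░
░░░■■·■■░░
░░■■■·■■░░
░░■■■◆■■░░
░░■■·□·■░░
░░·····■░░
░░■■···■░░
░░■■■■■■░░

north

■·····■■░░
■·······░░
■·····■■░░
■■■■■·■■░░
░░░■■·■■░░
░░■■■◆■■░░
░░■■■·■■░░
░░■■·□·■░░
░░·····■░░
░░■■···■░░

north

■··□·□■■░░
■·····■■░░
■·······░░
■·····■■░░
■■■■■·■■░░
░░░■■◆■■░░
░░■■■·■■░░
░░■■■·■■░░
░░■■·□·■░░
░░·····■░░

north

■■■·■·■■░░
■··□·□■■░░
■·····■■░░
■·······░░
■·····■■░░
■■■■■◆■■░░
░░░■■·■■░░
░░■■■·■■░░
░░■■■·■■░░
░░■■·□·■░░

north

■■■·■·■·░░
■■■·■·■■░░
■··□·□■■░░
■·····■■░░
■·······░░
■····◆■■░░
■■■■■·■■░░
░░░■■·■■░░
░░■■■·■■░░
░░■■■·■■░░

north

░░░░░░░░░░
■■■·■·■·░░
■■■·■·■■░░
■··□·□■■░░
■·····■■░░
■····◆··░░
■·····■■░░
■■■■■·■■░░
░░░■■·■■░░
░░■■■·■■░░

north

░░░░░░░░░░
░░░░░░░░░░
■■■·■·■·░░
■■■·■·■■░░
■··□·□■■░░
■····◆■■░░
■·······░░
■·····■■░░
■■■■■·■■░░
░░░■■·■■░░

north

░░░░░░░░░░
░░░░░░░░░░
░░░░░░░░░░
■■■·■·■·░░
■■■·■·■■░░
■··□·◆■■░░
■·····■■░░
■·······░░
■·····■■░░
■■■■■·■■░░

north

░░░░░░░░░░
░░░░░░░░░░
░░░░░░░░░░
░░░·····░░
■■■·■·■·░░
■■■·■◆■■░░
■··□·□■■░░
■·····■■░░
■·······░░
■·····■■░░

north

░░░░░░░░░░
░░░░░░░░░░
░░░░░░░░░░
░░░·■·■·░░
░░░·····░░
■■■·■◆■·░░
■■■·■·■■░░
■··□·□■■░░
■·····■■░░
■·······░░

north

░░░░░░░░░░
░░░░░░░░░░
░░░░░░░░░░
░░░·····░░
░░░·■·■·░░
░░░··◆··░░
■■■·■·■·░░
■■■·■·■■░░
■··□·□■■░░
■·····■■░░

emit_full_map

░░░░·····
░░░░·■·■·
░░░░··◆··
■■■■·■·■·
■■■■·■·■■
■■··□·□■■
■■·····■■
■■·······
■■·····■■
■■■■■■·■■
░░░░■■·■■
░░░■■■·■■
░░░■■■·■■
░░░■■·□·■
░░░·····■
░░░■■···■
░░░■■■■■■
░░░■■■■■■
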